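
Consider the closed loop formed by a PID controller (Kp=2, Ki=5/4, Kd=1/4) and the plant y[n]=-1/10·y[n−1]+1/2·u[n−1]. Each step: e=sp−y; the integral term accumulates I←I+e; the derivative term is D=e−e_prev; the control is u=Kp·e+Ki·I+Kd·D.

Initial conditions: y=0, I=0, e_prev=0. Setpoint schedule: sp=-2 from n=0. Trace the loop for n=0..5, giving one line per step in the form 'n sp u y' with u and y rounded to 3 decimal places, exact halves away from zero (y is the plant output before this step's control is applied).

(exact arithmetic carried between steps; '≈' marks a value shown rounded to 6 d.p. or computed from one; I and e_prev carry over from the previous line; the table rounds u and y to 3 d.p., halves away from zero)
n=0: y=0, sp=-2, e=sp−y=-2; I=-2, D=e−e_prev=-2; u=2·(-2)+5/4·(-2)+1/4·(-2)=-7; next y=-1/10·0+1/2·(-7)=-3.5
n=1: y=-3.5, sp=-2, e=sp−y=1.5; I=-0.5, D=e−e_prev=3.5; u=2·1.5+5/4·(-0.5)+1/4·3.5=3.25; next y=-1/10·(-3.5)+1/2·3.25=1.975
n=2: y=1.975, sp=-2, e=sp−y=-3.975; I=-4.475, D=e−e_prev=-5.475; u=2·(-3.975)+5/4·(-4.475)+1/4·(-5.475)=-14.9125; next y=-1/10·1.975+1/2·(-14.9125)=-7.65375
n=3: y=-7.65375, sp=-2, e=sp−y=5.65375; I=1.17875, D=e−e_prev=9.62875; u=2·5.65375+5/4·1.17875+1/4·9.62875=15.188125; next y=-1/10·(-7.65375)+1/2·15.188125≈8.359438
n=4: y≈8.359438, sp=-2, e=sp−y≈-10.359438; I≈-9.180688, D=e−e_prev≈-16.013188; u=2·(-10.359438)+5/4·(-9.180688)+1/4·(-16.013188)≈-36.198031; next y=-1/10·8.359438+1/2·(-36.198031)≈-18.934959
n=5: y≈-18.934959, sp=-2, e=sp−y≈16.934959; I≈7.754272, D=e−e_prev≈27.294397; u=2·16.934959+5/4·7.754272+1/4·27.294397≈50.386358; next y=-1/10·(-18.934959)+1/2·50.386358≈27.086675

0 -2 -7.000 0.000
1 -2 3.250 -3.500
2 -2 -14.913 1.975
3 -2 15.188 -7.654
4 -2 -36.198 8.359
5 -2 50.386 -18.935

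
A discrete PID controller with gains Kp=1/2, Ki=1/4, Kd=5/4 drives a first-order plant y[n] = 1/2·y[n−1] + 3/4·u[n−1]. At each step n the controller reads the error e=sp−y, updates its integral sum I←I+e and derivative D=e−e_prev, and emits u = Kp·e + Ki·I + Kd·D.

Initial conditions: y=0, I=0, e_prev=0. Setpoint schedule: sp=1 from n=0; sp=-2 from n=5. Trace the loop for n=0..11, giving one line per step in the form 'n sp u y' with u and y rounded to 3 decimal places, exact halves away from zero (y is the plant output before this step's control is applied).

(exact arithmetic carried between steps; '≈' marks a value shown rounded to 6 d.p. or computed from one; I and e_prev carry over from the previous line; the table rounds u and y to 3 d.p., halves away from zero)
n=0: y=0, sp=1, e=sp−y=1; I=1, D=e−e_prev=1; u=1/2·1+1/4·1+5/4·1=2; next y=1/2·0+3/4·2=1.5
n=1: y=1.5, sp=1, e=sp−y=-0.5; I=0.5, D=e−e_prev=-1.5; u=1/2·(-0.5)+1/4·0.5+5/4·(-1.5)=-2; next y=1/2·1.5+3/4·(-2)=-0.75
n=2: y=-0.75, sp=1, e=sp−y=1.75; I=2.25, D=e−e_prev=2.25; u=1/2·1.75+1/4·2.25+5/4·2.25=4.25; next y=1/2·(-0.75)+3/4·4.25=2.8125
n=3: y=2.8125, sp=1, e=sp−y=-1.8125; I=0.4375, D=e−e_prev=-3.5625; u=1/2·(-1.8125)+1/4·0.4375+5/4·(-3.5625)=-5.25; next y=1/2·2.8125+3/4·(-5.25)=-2.53125
n=4: y=-2.53125, sp=1, e=sp−y=3.53125; I=3.96875, D=e−e_prev=5.34375; u=1/2·3.53125+1/4·3.96875+5/4·5.34375=9.4375; next y=1/2·(-2.53125)+3/4·9.4375=5.8125
n=5: y=5.8125, sp=-2, e=sp−y=-7.8125; I=-3.84375, D=e−e_prev=-11.34375; u=1/2·(-7.8125)+1/4·(-3.84375)+5/4·(-11.34375)=-19.046875; next y=1/2·5.8125+3/4·(-19.046875)≈-11.378906
n=6: y≈-11.378906, sp=-2, e=sp−y≈9.378906; I≈5.535156, D=e−e_prev≈17.191406; u=1/2·9.378906+1/4·5.535156+5/4·17.191406≈27.5625; next y=1/2·(-11.378906)+3/4·27.5625≈14.982422
n=7: y≈14.982422, sp=-2, e=sp−y≈-16.982422; I≈-11.447266, D=e−e_prev≈-26.361328; u=1/2·(-16.982422)+1/4·(-11.447266)+5/4·(-26.361328)≈-44.304688; next y=1/2·14.982422+3/4·(-44.304688)≈-25.737305
n=8: y≈-25.737305, sp=-2, e=sp−y≈23.737305; I≈12.290039, D=e−e_prev≈40.719727; u=1/2·23.737305+1/4·12.290039+5/4·40.719727≈65.840820; next y=1/2·(-25.737305)+3/4·65.840820≈36.511963
n=9: y≈36.511963, sp=-2, e=sp−y≈-38.511963; I≈-26.221924, D=e−e_prev≈-62.249268; u=1/2·(-38.511963)+1/4·(-26.221924)+5/4·(-62.249268)≈-103.623047; next y=1/2·36.511963+3/4·(-103.623047)≈-59.461304
n=10: y≈-59.461304, sp=-2, e=sp−y≈57.461304; I≈31.239380, D=e−e_prev≈95.973267; u=1/2·57.461304+1/4·31.239380+5/4·95.973267≈156.507080; next y=1/2·(-59.461304)+3/4·156.507080≈87.649658
n=11: y≈87.649658, sp=-2, e=sp−y≈-89.649658; I≈-58.410278, D=e−e_prev≈-147.110962; u=1/2·(-89.649658)+1/4·(-58.410278)+5/4·(-147.110962)≈-243.316101; next y=1/2·87.649658+3/4·(-243.316101)≈-138.662247

0 1 2.000 0.000
1 1 -2.000 1.500
2 1 4.250 -0.750
3 1 -5.250 2.813
4 1 9.438 -2.531
5 -2 -19.047 5.813
6 -2 27.563 -11.379
7 -2 -44.305 14.982
8 -2 65.841 -25.737
9 -2 -103.623 36.512
10 -2 156.507 -59.461
11 -2 -243.316 87.650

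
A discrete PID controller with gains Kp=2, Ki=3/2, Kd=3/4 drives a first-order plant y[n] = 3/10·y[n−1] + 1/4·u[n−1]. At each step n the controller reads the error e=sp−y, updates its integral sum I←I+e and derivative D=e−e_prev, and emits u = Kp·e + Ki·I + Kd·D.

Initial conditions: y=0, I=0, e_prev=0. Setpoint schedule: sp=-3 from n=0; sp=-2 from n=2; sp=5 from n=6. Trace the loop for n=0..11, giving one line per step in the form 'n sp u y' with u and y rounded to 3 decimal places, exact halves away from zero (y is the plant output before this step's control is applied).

(exact arithmetic carried between steps; '≈' marks a value shown rounded to 6 d.p. or computed from one; I and e_prev carry over from the previous line; the table rounds u and y to 3 d.p., halves away from zero)
n=0: y=0, sp=-3, e=sp−y=-3; I=-3, D=e−e_prev=-3; u=2·(-3)+3/2·(-3)+3/4·(-3)=-12.75; next y=3/10·0+1/4·(-12.75)=-3.1875
n=1: y=-3.1875, sp=-3, e=sp−y=0.1875; I=-2.8125, D=e−e_prev=3.1875; u=2·0.1875+3/2·(-2.8125)+3/4·3.1875=-1.453125; next y=3/10·(-3.1875)+1/4·(-1.453125)≈-1.319531
n=2: y≈-1.319531, sp=-2, e=sp−y≈-0.680469; I≈-3.492969, D=e−e_prev≈-0.867969; u=2·(-0.680469)+3/2·(-3.492969)+3/4·(-0.867969)≈-7.251367; next y=3/10·(-1.319531)+1/4·(-7.251367)≈-2.208701
n=3: y≈-2.208701, sp=-2, e=sp−y≈0.208701; I≈-3.284268, D=e−e_prev≈0.889170; u=2·0.208701+3/2·(-3.284268)+3/4·0.889170≈-3.842122; next y=3/10·(-2.208701)+1/4·(-3.842122)≈-1.623141
n=4: y≈-1.623141, sp=-2, e=sp−y≈-0.376859; I≈-3.661127, D=e−e_prev≈-0.585560; u=2·(-0.376859)+3/2·(-3.661127)+3/4·(-0.585560)≈-6.684579; next y=3/10·(-1.623141)+1/4·(-6.684579)≈-2.158087
n=5: y≈-2.158087, sp=-2, e=sp−y≈0.158087; I≈-3.503040, D=e−e_prev≈0.534946; u=2·0.158087+3/2·(-3.503040)+3/4·0.534946≈-4.537176; next y=3/10·(-2.158087)+1/4·(-4.537176)≈-1.781720
n=6: y≈-1.781720, sp=5, e=sp−y≈6.781720; I≈3.278680, D=e−e_prev≈6.623633; u=2·6.781720+3/2·3.278680+3/4·6.623633≈23.449186; next y=3/10·(-1.781720)+1/4·23.449186≈5.327780
n=7: y≈5.327780, sp=5, e=sp−y≈-0.327780; I≈2.950900, D=e−e_prev≈-7.109500; u=2·(-0.327780)+3/2·2.950900+3/4·(-7.109500)≈-1.561336; next y=3/10·5.327780+1/4·(-1.561336)≈1.208000
n=8: y≈1.208000, sp=5, e=sp−y≈3.792000; I≈6.742900, D=e−e_prev≈4.119780; u=2·3.792000+3/2·6.742900+3/4·4.119780≈20.788185; next y=3/10·1.208000+1/4·20.788185≈5.559446
n=9: y≈5.559446, sp=5, e=sp−y≈-0.559446; I≈6.183454, D=e−e_prev≈-4.351446; u=2·(-0.559446)+3/2·6.183454+3/4·(-4.351446)≈4.892703; next y=3/10·5.559446+1/4·4.892703≈2.891010
n=10: y≈2.891010, sp=5, e=sp−y≈2.108990; I≈8.292444, D=e−e_prev≈2.668437; u=2·2.108990+3/2·8.292444+3/4·2.668437≈18.657974; next y=3/10·2.891010+1/4·18.657974≈5.531796
n=11: y≈5.531796, sp=5, e=sp−y≈-0.531796; I≈7.760648, D=e−e_prev≈-2.640787; u=2·(-0.531796)+3/2·7.760648+3/4·(-2.640787)≈8.596789; next y=3/10·5.531796+1/4·8.596789≈3.808736

0 -3 -12.750 0.000
1 -3 -1.453 -3.188
2 -2 -7.251 -1.320
3 -2 -3.842 -2.209
4 -2 -6.685 -1.623
5 -2 -4.537 -2.158
6 5 23.449 -1.782
7 5 -1.561 5.328
8 5 20.788 1.208
9 5 4.893 5.559
10 5 18.658 2.891
11 5 8.597 5.532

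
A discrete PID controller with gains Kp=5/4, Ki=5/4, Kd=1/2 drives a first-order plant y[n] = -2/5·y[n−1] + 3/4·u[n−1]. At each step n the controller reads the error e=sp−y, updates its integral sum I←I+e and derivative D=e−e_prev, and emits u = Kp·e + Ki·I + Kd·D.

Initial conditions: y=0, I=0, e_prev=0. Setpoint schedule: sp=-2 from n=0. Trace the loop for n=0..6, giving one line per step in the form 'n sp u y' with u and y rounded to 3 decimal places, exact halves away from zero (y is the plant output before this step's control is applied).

0 -2 -6.000 0.000
1 -2 6.000 -4.500
2 -2 -25.525 6.300
3 -2 53.391 -21.664
4 -2 -147.129 48.709
5 -2 360.289 -129.830
6 -2 -925.130 322.149

(exact arithmetic carried between steps; '≈' marks a value shown rounded to 6 d.p. or computed from one; I and e_prev carry over from the previous line; the table rounds u and y to 3 d.p., halves away from zero)
n=0: y=0, sp=-2, e=sp−y=-2; I=-2, D=e−e_prev=-2; u=5/4·(-2)+5/4·(-2)+1/2·(-2)=-6; next y=-2/5·0+3/4·(-6)=-4.5
n=1: y=-4.5, sp=-2, e=sp−y=2.5; I=0.5, D=e−e_prev=4.5; u=5/4·2.5+5/4·0.5+1/2·4.5=6; next y=-2/5·(-4.5)+3/4·6=6.3
n=2: y=6.3, sp=-2, e=sp−y=-8.3; I=-7.8, D=e−e_prev=-10.8; u=5/4·(-8.3)+5/4·(-7.8)+1/2·(-10.8)=-25.525; next y=-2/5·6.3+3/4·(-25.525)=-21.66375
n=3: y=-21.66375, sp=-2, e=sp−y=19.66375; I=11.86375, D=e−e_prev=27.96375; u=5/4·19.66375+5/4·11.86375+1/2·27.96375=53.39125; next y=-2/5·(-21.66375)+3/4·53.39125≈48.708938
n=4: y≈48.708938, sp=-2, e=sp−y≈-50.708938; I≈-38.845188, D=e−e_prev≈-70.372688; u=5/4·(-50.708938)+5/4·(-38.845188)+1/2·(-70.372688)≈-147.129; next y=-2/5·48.708938+3/4·(-147.129)≈-129.830325
n=5: y=-129.830325, sp=-2, e=sp−y=127.830325; I≈88.985138, D=e−e_prev≈178.539263; u=5/4·127.830325+5/4·88.985138+1/2·178.539263≈360.288959; next y=-2/5·(-129.830325)+3/4·360.288959≈322.148850
n=6: y≈322.148850, sp=-2, e=sp−y≈-324.148850; I≈-235.163712, D=e−e_prev≈-451.979175; u=5/4·(-324.148850)+5/4·(-235.163712)+1/2·(-451.979175)≈-925.130289; next y=-2/5·322.148850+3/4·(-925.130289)≈-822.707257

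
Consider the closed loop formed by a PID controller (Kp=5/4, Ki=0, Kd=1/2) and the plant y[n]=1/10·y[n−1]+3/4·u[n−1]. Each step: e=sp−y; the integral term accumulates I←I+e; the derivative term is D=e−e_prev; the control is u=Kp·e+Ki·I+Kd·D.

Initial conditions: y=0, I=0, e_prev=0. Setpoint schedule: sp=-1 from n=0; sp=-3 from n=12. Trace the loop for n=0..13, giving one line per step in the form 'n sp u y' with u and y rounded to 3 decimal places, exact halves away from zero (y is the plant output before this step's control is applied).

(exact arithmetic carried between steps; '≈' marks a value shown rounded to 6 d.p. or computed from one; I and e_prev carry over from the previous line; the table rounds u and y to 3 d.p., halves away from zero)
n=0: y=0, sp=-1, e=sp−y=-1; I=-1, D=e−e_prev=-1; u=5/4·(-1)+0·(-1)+1/2·(-1)=-1.75; next y=1/10·0+3/4·(-1.75)=-1.3125
n=1: y=-1.3125, sp=-1, e=sp−y=0.3125; I=-0.6875, D=e−e_prev=1.3125; u=5/4·0.3125+0·(-0.6875)+1/2·1.3125=1.046875; next y=1/10·(-1.3125)+3/4·1.046875≈0.653906
n=2: y≈0.653906, sp=-1, e=sp−y≈-1.653906; I≈-2.341406, D=e−e_prev≈-1.966406; u=5/4·(-1.653906)+0·(-2.341406)+1/2·(-1.966406)≈-3.050586; next y=1/10·0.653906+3/4·(-3.050586)≈-2.222549
n=3: y≈-2.222549, sp=-1, e=sp−y≈1.222549; I≈-1.118857, D=e−e_prev≈2.876455; u=5/4·1.222549+0·(-1.118857)+1/2·2.876455≈2.966414; next y=1/10·(-2.222549)+3/4·2.966414≈2.002555
n=4: y≈2.002555, sp=-1, e=sp−y≈-3.002555; I≈-4.121413, D=e−e_prev≈-4.225104; u=5/4·(-3.002555)+0·(-4.121413)+1/2·(-4.225104)≈-5.865746; next y=1/10·2.002555+3/4·(-5.865746)≈-4.199054
n=5: y≈-4.199054, sp=-1, e=sp−y≈3.199054; I≈-0.922359, D=e−e_prev≈6.201609; u=5/4·3.199054+0·(-0.922359)+1/2·6.201609≈7.099622; next y=1/10·(-4.199054)+3/4·7.099622≈4.904811
n=6: y≈4.904811, sp=-1, e=sp−y≈-5.904811; I≈-6.827170, D=e−e_prev≈-9.103865; u=5/4·(-5.904811)+0·(-6.827170)+1/2·(-9.103865)≈-11.932947; next y=1/10·4.904811+3/4·(-11.932947)≈-8.459229
n=7: y≈-8.459229, sp=-1, e=sp−y≈7.459229; I≈0.632059, D=e−e_prev≈13.364040; u=5/4·7.459229+0·0.632059+1/2·13.364040≈16.006057; next y=1/10·(-8.459229)+3/4·16.006057≈11.158619
n=8: y≈11.158619, sp=-1, e=sp−y≈-12.158619; I≈-11.526560, D=e−e_prev≈-19.617849; u=5/4·(-12.158619)+0·(-11.526560)+1/2·(-19.617849)≈-25.007199; next y=1/10·11.158619+3/4·(-25.007199)≈-17.639537
n=9: y≈-17.639537, sp=-1, e=sp−y≈16.639537; I≈5.112977, D=e−e_prev≈28.798156; u=5/4·16.639537+0·5.112977+1/2·28.798156≈35.198499; next y=1/10·(-17.639537)+3/4·35.198499≈24.634921
n=10: y≈24.634921, sp=-1, e=sp−y≈-25.634921; I≈-20.521944, D=e−e_prev≈-42.274458; u=5/4·(-25.634921)+0·(-20.521944)+1/2·(-42.274458)≈-53.180880; next y=1/10·24.634921+3/4·(-53.180880)≈-37.422168
n=11: y≈-37.422168, sp=-1, e=sp−y≈36.422168; I≈15.900224, D=e−e_prev≈62.057089; u=5/4·36.422168+0·15.900224+1/2·62.057089≈76.556254; next y=1/10·(-37.422168)+3/4·76.556254≈53.674974
n=12: y≈53.674974, sp=-3, e=sp−y≈-56.674974; I≈-40.774750, D=e−e_prev≈-93.097142; u=5/4·(-56.674974)+0·(-40.774750)+1/2·(-93.097142)≈-117.392289; next y=1/10·53.674974+3/4·(-117.392289)≈-82.676719
n=13: y≈-82.676719, sp=-3, e=sp−y≈79.676719; I≈38.901969, D=e−e_prev≈136.351693; u=5/4·79.676719+0·38.901969+1/2·136.351693≈167.771745; next y=1/10·(-82.676719)+3/4·167.771745≈117.561137

0 -1 -1.750 0.000
1 -1 1.047 -1.313
2 -1 -3.051 0.654
3 -1 2.966 -2.223
4 -1 -5.866 2.003
5 -1 7.100 -4.199
6 -1 -11.933 4.905
7 -1 16.006 -8.459
8 -1 -25.007 11.159
9 -1 35.198 -17.640
10 -1 -53.181 24.635
11 -1 76.556 -37.422
12 -3 -117.392 53.675
13 -3 167.772 -82.677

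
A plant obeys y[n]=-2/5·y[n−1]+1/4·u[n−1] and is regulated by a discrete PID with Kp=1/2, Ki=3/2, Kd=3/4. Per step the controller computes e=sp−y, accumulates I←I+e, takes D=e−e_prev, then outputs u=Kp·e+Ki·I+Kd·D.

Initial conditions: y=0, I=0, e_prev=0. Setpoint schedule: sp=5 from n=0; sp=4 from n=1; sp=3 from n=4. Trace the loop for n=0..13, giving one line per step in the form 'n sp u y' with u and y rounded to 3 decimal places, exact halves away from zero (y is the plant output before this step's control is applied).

0 5 13.750 0.000
1 4 5.297 3.438
2 4 19.062 -0.051
3 4 9.221 4.786
4 3 21.005 0.391
5 3 9.437 5.095
6 3 22.950 0.321
7 3 8.847 5.609
8 3 24.412 -0.032
9 3 7.823 6.116
10 3 25.927 -0.491
11 3 6.495 6.678
12 3 27.599 -1.047
13 3 4.869 7.319

(exact arithmetic carried between steps; '≈' marks a value shown rounded to 6 d.p. or computed from one; I and e_prev carry over from the previous line; the table rounds u and y to 3 d.p., halves away from zero)
n=0: y=0, sp=5, e=sp−y=5; I=5, D=e−e_prev=5; u=1/2·5+3/2·5+3/4·5=13.75; next y=-2/5·0+1/4·13.75=3.4375
n=1: y=3.4375, sp=4, e=sp−y=0.5625; I=5.5625, D=e−e_prev=-4.4375; u=1/2·0.5625+3/2·5.5625+3/4·(-4.4375)=5.296875; next y=-2/5·3.4375+1/4·5.296875≈-0.050781
n=2: y≈-0.050781, sp=4, e=sp−y≈4.050781; I≈9.613281, D=e−e_prev≈3.488281; u=1/2·4.050781+3/2·9.613281+3/4·3.488281≈19.061523; next y=-2/5·(-0.050781)+1/4·19.061523≈4.785693
n=3: y≈4.785693, sp=4, e=sp−y≈-0.785693; I≈8.827588, D=e−e_prev≈-4.836475; u=1/2·(-0.785693)+3/2·8.827588+3/4·(-4.836475)≈9.221179; next y=-2/5·4.785693+1/4·9.221179≈0.391017
n=4: y≈0.391017, sp=3, e=sp−y≈2.608983; I≈11.436570, D=e−e_prev≈3.394676; u=1/2·2.608983+3/2·11.436570+3/4·3.394676≈21.005354; next y=-2/5·0.391017+1/4·21.005354≈5.094931
n=5: y≈5.094931, sp=3, e=sp−y≈-2.094931; I≈9.341639, D=e−e_prev≈-4.703914; u=1/2·(-2.094931)+3/2·9.341639+3/4·(-4.703914)≈9.437057; next y=-2/5·5.094931+1/4·9.437057≈0.321292
n=6: y≈0.321292, sp=3, e=sp−y≈2.678708; I≈12.020347, D=e−e_prev≈4.773640; u=1/2·2.678708+3/2·12.020347+3/4·4.773640≈22.950105; next y=-2/5·0.321292+1/4·22.950105≈5.609010
n=7: y≈5.609010, sp=3, e=sp−y≈-2.609010; I≈9.411338, D=e−e_prev≈-5.287718; u=1/2·(-2.609010)+3/2·9.411338+3/4·(-5.287718)≈8.846713; next y=-2/5·5.609010+1/4·8.846713≈-0.031925
n=8: y≈-0.031925, sp=3, e=sp−y≈3.031925; I≈12.443263, D=e−e_prev≈5.640935; u=1/2·3.031925+3/2·12.443263+3/4·5.640935≈24.411559; next y=-2/5·(-0.031925)+1/4·24.411559≈6.115660
n=9: y≈6.115660, sp=3, e=sp−y≈-3.115660; I≈9.327603, D=e−e_prev≈-6.147585; u=1/2·(-3.115660)+3/2·9.327603+3/4·(-6.147585)≈7.822886; next y=-2/5·6.115660+1/4·7.822886≈-0.490542
n=10: y≈-0.490542, sp=3, e=sp−y≈3.490542; I≈12.818146, D=e−e_prev≈6.606202; u=1/2·3.490542+3/2·12.818146+3/4·6.606202≈25.927142; next y=-2/5·(-0.490542)+1/4·25.927142≈6.678002
n=11: y≈6.678002, sp=3, e=sp−y≈-3.678002; I≈9.140143, D=e−e_prev≈-7.168545; u=1/2·(-3.678002)+3/2·9.140143+3/4·(-7.168545)≈6.494805; next y=-2/5·6.678002+1/4·6.494805≈-1.047500
n=12: y≈-1.047500, sp=3, e=sp−y≈4.047500; I≈13.187643, D=e−e_prev≈7.725502; u=1/2·4.047500+3/2·13.187643+3/4·7.725502≈27.599341; next y=-2/5·(-1.047500)+1/4·27.599341≈7.318835
n=13: y≈7.318835, sp=3, e=sp−y≈-4.318835; I≈8.868808, D=e−e_prev≈-8.366335; u=1/2·(-4.318835)+3/2·8.868808+3/4·(-8.366335)≈4.869043; next y=-2/5·7.318835+1/4·4.869043≈-1.710273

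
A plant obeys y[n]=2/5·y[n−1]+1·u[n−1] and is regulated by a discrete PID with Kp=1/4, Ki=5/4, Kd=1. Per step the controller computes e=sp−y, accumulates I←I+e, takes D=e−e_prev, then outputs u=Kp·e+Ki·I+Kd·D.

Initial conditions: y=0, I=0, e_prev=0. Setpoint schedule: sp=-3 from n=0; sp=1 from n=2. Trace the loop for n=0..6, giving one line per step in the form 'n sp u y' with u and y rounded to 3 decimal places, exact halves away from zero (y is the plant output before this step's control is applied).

0 -3 -7.500 0.000
1 -3 10.500 -7.500
2 1 -18.875 7.500
3 1 42.438 -15.875
4 1 -89.750 36.088
5 1 196.859 -75.315
6 1 -424.270 166.733

(exact arithmetic carried between steps; '≈' marks a value shown rounded to 6 d.p. or computed from one; I and e_prev carry over from the previous line; the table rounds u and y to 3 d.p., halves away from zero)
n=0: y=0, sp=-3, e=sp−y=-3; I=-3, D=e−e_prev=-3; u=1/4·(-3)+5/4·(-3)+1·(-3)=-7.5; next y=2/5·0+1·(-7.5)=-7.5
n=1: y=-7.5, sp=-3, e=sp−y=4.5; I=1.5, D=e−e_prev=7.5; u=1/4·4.5+5/4·1.5+1·7.5=10.5; next y=2/5·(-7.5)+1·10.5=7.5
n=2: y=7.5, sp=1, e=sp−y=-6.5; I=-5, D=e−e_prev=-11; u=1/4·(-6.5)+5/4·(-5)+1·(-11)=-18.875; next y=2/5·7.5+1·(-18.875)=-15.875
n=3: y=-15.875, sp=1, e=sp−y=16.875; I=11.875, D=e−e_prev=23.375; u=1/4·16.875+5/4·11.875+1·23.375=42.4375; next y=2/5·(-15.875)+1·42.4375=36.0875
n=4: y=36.0875, sp=1, e=sp−y=-35.0875; I=-23.2125, D=e−e_prev=-51.9625; u=1/4·(-35.0875)+5/4·(-23.2125)+1·(-51.9625)=-89.75; next y=2/5·36.0875+1·(-89.75)=-75.315
n=5: y=-75.315, sp=1, e=sp−y=76.315; I=53.1025, D=e−e_prev=111.4025; u=1/4·76.315+5/4·53.1025+1·111.4025=196.859375; next y=2/5·(-75.315)+1·196.859375=166.733375
n=6: y=166.733375, sp=1, e=sp−y=-165.733375; I=-112.630875, D=e−e_prev=-242.048375; u=1/4·(-165.733375)+5/4·(-112.630875)+1·(-242.048375)≈-424.270313; next y=2/5·166.733375+1·(-424.270313)≈-357.576963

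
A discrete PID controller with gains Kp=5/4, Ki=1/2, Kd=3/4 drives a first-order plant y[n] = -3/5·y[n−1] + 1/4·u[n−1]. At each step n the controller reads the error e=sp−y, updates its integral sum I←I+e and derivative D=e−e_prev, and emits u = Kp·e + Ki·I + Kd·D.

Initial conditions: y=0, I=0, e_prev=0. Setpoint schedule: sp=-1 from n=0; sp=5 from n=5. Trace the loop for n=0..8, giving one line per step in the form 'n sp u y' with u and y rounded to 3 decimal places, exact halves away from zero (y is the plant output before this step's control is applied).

0 -1 -2.500 0.000
1 -1 -0.688 -0.625
2 -1 -3.414 0.203
3 -1 -0.448 -0.975
4 -1 -4.966 0.473
5 5 15.380 -1.525
6 5 -3.070 4.760
7 5 22.724 -3.624
8 5 -7.949 7.855

(exact arithmetic carried between steps; '≈' marks a value shown rounded to 6 d.p. or computed from one; I and e_prev carry over from the previous line; the table rounds u and y to 3 d.p., halves away from zero)
n=0: y=0, sp=-1, e=sp−y=-1; I=-1, D=e−e_prev=-1; u=5/4·(-1)+1/2·(-1)+3/4·(-1)=-2.5; next y=-3/5·0+1/4·(-2.5)=-0.625
n=1: y=-0.625, sp=-1, e=sp−y=-0.375; I=-1.375, D=e−e_prev=0.625; u=5/4·(-0.375)+1/2·(-1.375)+3/4·0.625=-0.6875; next y=-3/5·(-0.625)+1/4·(-0.6875)=0.203125
n=2: y=0.203125, sp=-1, e=sp−y=-1.203125; I=-2.578125, D=e−e_prev=-0.828125; u=5/4·(-1.203125)+1/2·(-2.578125)+3/4·(-0.828125)≈-3.414063; next y=-3/5·0.203125+1/4·(-3.414063)≈-0.975391
n=3: y≈-0.975391, sp=-1, e=sp−y≈-0.024609; I≈-2.602734, D=e−e_prev≈1.178516; u=5/4·(-0.024609)+1/2·(-2.602734)+3/4·1.178516≈-0.448242; next y=-3/5·(-0.975391)+1/4·(-0.448242)≈0.473174
n=4: y≈0.473174, sp=-1, e=sp−y≈-1.473174; I≈-4.075908, D=e−e_prev≈-1.448564; u=5/4·(-1.473174)+1/2·(-4.075908)+3/4·(-1.448564)≈-4.965845; next y=-3/5·0.473174+1/4·(-4.965845)≈-1.525365
n=5: y≈-1.525365, sp=5, e=sp−y≈6.525365; I≈2.449457, D=e−e_prev≈7.998539; u=5/4·6.525365+1/2·2.449457+3/4·7.998539≈15.380340; next y=-3/5·(-1.525365)+1/4·15.380340≈4.760304
n=6: y≈4.760304, sp=5, e=sp−y≈0.239696; I≈2.689153, D=e−e_prev≈-6.285670; u=5/4·0.239696+1/2·2.689153+3/4·(-6.285670)≈-3.070056; next y=-3/5·4.760304+1/4·(-3.070056)≈-3.623697
n=7: y≈-3.623697, sp=5, e=sp−y≈8.623697; I≈11.312850, D=e−e_prev≈8.384001; u=5/4·8.623697+1/2·11.312850+3/4·8.384001≈22.724046; next y=-3/5·(-3.623697)+1/4·22.724046≈7.855230
n=8: y≈7.855230, sp=5, e=sp−y≈-2.855230; I≈8.457620, D=e−e_prev≈-11.478926; u=5/4·(-2.855230)+1/2·8.457620+3/4·(-11.478926)≈-7.949421; next y=-3/5·7.855230+1/4·(-7.949421)≈-6.700493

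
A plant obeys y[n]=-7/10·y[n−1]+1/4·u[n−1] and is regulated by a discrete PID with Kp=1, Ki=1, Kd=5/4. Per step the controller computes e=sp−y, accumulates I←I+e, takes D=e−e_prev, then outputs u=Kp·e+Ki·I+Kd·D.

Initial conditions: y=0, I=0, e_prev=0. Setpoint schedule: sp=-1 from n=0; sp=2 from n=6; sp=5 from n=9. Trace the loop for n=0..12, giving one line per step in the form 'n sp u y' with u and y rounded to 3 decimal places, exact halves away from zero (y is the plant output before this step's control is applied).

(exact arithmetic carried between steps; '≈' marks a value shown rounded to 6 d.p. or computed from one; I and e_prev carry over from the previous line; the table rounds u and y to 3 d.p., halves away from zero)
n=0: y=0, sp=-1, e=sp−y=-1; I=-1, D=e−e_prev=-1; u=1·(-1)+1·(-1)+5/4·(-1)=-3.25; next y=-7/10·0+1/4·(-3.25)=-0.8125
n=1: y=-0.8125, sp=-1, e=sp−y=-0.1875; I=-1.1875, D=e−e_prev=0.8125; u=1·(-0.1875)+1·(-1.1875)+5/4·0.8125=-0.359375; next y=-7/10·(-0.8125)+1/4·(-0.359375)≈0.478906
n=2: y≈0.478906, sp=-1, e=sp−y≈-1.478906; I≈-2.666406, D=e−e_prev≈-1.291406; u=1·(-1.478906)+1·(-2.666406)+5/4·(-1.291406)≈-5.759570; next y=-7/10·0.478906+1/4·(-5.759570)≈-1.775127
n=3: y≈-1.775127, sp=-1, e=sp−y≈0.775127; I≈-1.891279, D=e−e_prev≈2.254033; u=1·0.775127+1·(-1.891279)+5/4·2.254033≈1.701389; next y=-7/10·(-1.775127)+1/4·1.701389≈1.667936
n=4: y≈1.667936, sp=-1, e=sp−y≈-2.667936; I≈-4.559215, D=e−e_prev≈-3.443063; u=1·(-2.667936)+1·(-4.559215)+5/4·(-3.443063)≈-11.530980; next y=-7/10·1.667936+1/4·(-11.530980)≈-4.050300
n=5: y≈-4.050300, sp=-1, e=sp−y≈3.050300; I≈-1.508915, D=e−e_prev≈5.718237; u=1·3.050300+1·(-1.508915)+5/4·5.718237≈8.689181; next y=-7/10·(-4.050300)+1/4·8.689181≈5.007506
n=6: y≈5.007506, sp=2, e=sp−y≈-3.007506; I≈-4.516421, D=e−e_prev≈-6.057806; u=1·(-3.007506)+1·(-4.516421)+5/4·(-6.057806)≈-15.096184; next y=-7/10·5.007506+1/4·(-15.096184)≈-7.279300
n=7: y≈-7.279300, sp=2, e=sp−y≈9.279300; I≈4.762879, D=e−e_prev≈12.286805; u=1·9.279300+1·4.762879+5/4·12.286805≈29.400686; next y=-7/10·(-7.279300)+1/4·29.400686≈12.445681
n=8: y≈12.445681, sp=2, e=sp−y≈-10.445681; I≈-5.682802, D=e−e_prev≈-19.724981; u=1·(-10.445681)+1·(-5.682802)+5/4·(-19.724981)≈-40.784710; next y=-7/10·12.445681+1/4·(-40.784710)≈-18.908154
n=9: y≈-18.908154, sp=5, e=sp−y≈23.908154; I≈18.225352, D=e−e_prev≈34.353836; u=1·23.908154+1·18.225352+5/4·34.353836≈85.075802; next y=-7/10·(-18.908154)+1/4·85.075802≈34.504659
n=10: y≈34.504659, sp=5, e=sp−y≈-29.504659; I≈-11.279306, D=e−e_prev≈-53.412813; u=1·(-29.504659)+1·(-11.279306)+5/4·(-53.412813)≈-107.549981; next y=-7/10·34.504659+1/4·(-107.549981)≈-51.040756
n=11: y≈-51.040756, sp=5, e=sp−y≈56.040756; I≈44.761450, D=e−e_prev≈85.545415; u=1·56.040756+1·44.761450+5/4·85.545415≈207.733975; next y=-7/10·(-51.040756)+1/4·207.733975≈87.662023
n=12: y≈87.662023, sp=5, e=sp−y≈-82.662023; I≈-37.900573, D=e−e_prev≈-138.702779; u=1·(-82.662023)+1·(-37.900573)+5/4·(-138.702779)≈-293.941070; next y=-7/10·87.662023+1/4·(-293.941070)≈-134.848684

0 -1 -3.250 0.000
1 -1 -0.359 -0.813
2 -1 -5.760 0.479
3 -1 1.701 -1.775
4 -1 -11.531 1.668
5 -1 8.689 -4.050
6 2 -15.096 5.008
7 2 29.401 -7.279
8 2 -40.785 12.446
9 5 85.076 -18.908
10 5 -107.550 34.505
11 5 207.734 -51.041
12 5 -293.941 87.662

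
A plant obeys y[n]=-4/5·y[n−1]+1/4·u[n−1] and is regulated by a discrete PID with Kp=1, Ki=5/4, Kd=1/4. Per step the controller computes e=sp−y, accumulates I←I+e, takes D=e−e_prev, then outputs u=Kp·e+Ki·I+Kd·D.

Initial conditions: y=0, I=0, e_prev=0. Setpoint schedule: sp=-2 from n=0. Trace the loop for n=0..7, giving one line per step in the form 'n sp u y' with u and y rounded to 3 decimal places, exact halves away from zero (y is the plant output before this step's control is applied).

0 -2 -5.000 0.000
1 -2 -3.875 -1.250
2 -2 -8.328 0.031
3 -2 -5.201 -2.107
4 -2 -11.833 0.385
5 -2 -5.062 -3.266
6 -2 -15.927 1.348
7 -2 -2.939 -5.060

(exact arithmetic carried between steps; '≈' marks a value shown rounded to 6 d.p. or computed from one; I and e_prev carry over from the previous line; the table rounds u and y to 3 d.p., halves away from zero)
n=0: y=0, sp=-2, e=sp−y=-2; I=-2, D=e−e_prev=-2; u=1·(-2)+5/4·(-2)+1/4·(-2)=-5; next y=-4/5·0+1/4·(-5)=-1.25
n=1: y=-1.25, sp=-2, e=sp−y=-0.75; I=-2.75, D=e−e_prev=1.25; u=1·(-0.75)+5/4·(-2.75)+1/4·1.25=-3.875; next y=-4/5·(-1.25)+1/4·(-3.875)=0.03125
n=2: y=0.03125, sp=-2, e=sp−y=-2.03125; I=-4.78125, D=e−e_prev=-1.28125; u=1·(-2.03125)+5/4·(-4.78125)+1/4·(-1.28125)=-8.328125; next y=-4/5·0.03125+1/4·(-8.328125)≈-2.107031
n=3: y≈-2.107031, sp=-2, e=sp−y≈0.107031; I≈-4.674219, D=e−e_prev≈2.138281; u=1·0.107031+5/4·(-4.674219)+1/4·2.138281≈-5.201172; next y=-4/5·(-2.107031)+1/4·(-5.201172)≈0.385332
n=4: y≈0.385332, sp=-2, e=sp−y≈-2.385332; I≈-7.059551, D=e−e_prev≈-2.492363; u=1·(-2.385332)+5/4·(-7.059551)+1/4·(-2.492363)≈-11.832861; next y=-4/5·0.385332+1/4·(-11.832861)≈-3.266481
n=5: y≈-3.266481, sp=-2, e=sp−y≈1.266481; I≈-5.793070, D=e−e_prev≈3.651813; u=1·1.266481+5/4·(-5.793070)+1/4·3.651813≈-5.061903; next y=-4/5·(-3.266481)+1/4·(-5.061903)≈1.347709
n=6: y≈1.347709, sp=-2, e=sp−y≈-3.347709; I≈-9.140779, D=e−e_prev≈-4.614190; u=1·(-3.347709)+5/4·(-9.140779)+1/4·(-4.614190)≈-15.927230; next y=-4/5·1.347709+1/4·(-15.927230)≈-5.059975
n=7: y≈-5.059975, sp=-2, e=sp−y≈3.059975; I≈-6.080804, D=e−e_prev≈6.407684; u=1·3.059975+5/4·(-6.080804)+1/4·6.407684≈-2.939110; next y=-4/5·(-5.059975)+1/4·(-2.939110)≈3.313202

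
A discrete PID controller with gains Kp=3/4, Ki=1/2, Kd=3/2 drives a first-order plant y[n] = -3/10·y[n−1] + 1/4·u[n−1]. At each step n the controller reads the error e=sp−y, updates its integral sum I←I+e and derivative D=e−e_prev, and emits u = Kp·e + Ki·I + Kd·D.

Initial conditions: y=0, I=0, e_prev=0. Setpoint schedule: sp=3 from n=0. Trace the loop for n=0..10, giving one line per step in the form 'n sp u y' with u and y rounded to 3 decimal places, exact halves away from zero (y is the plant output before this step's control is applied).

0 3 8.250 0.000
1 3 -0.422 2.063
2 3 10.804 -0.724
3 3 -1.531 2.918
4 3 15.459 -1.258
5 3 -3.803 4.242
6 3 21.607 -2.223
7 3 -8.283 6.069
8 3 30.011 -3.891
9 3 -16.028 8.670
10 3 41.995 -6.608

(exact arithmetic carried between steps; '≈' marks a value shown rounded to 6 d.p. or computed from one; I and e_prev carry over from the previous line; the table rounds u and y to 3 d.p., halves away from zero)
n=0: y=0, sp=3, e=sp−y=3; I=3, D=e−e_prev=3; u=3/4·3+1/2·3+3/2·3=8.25; next y=-3/10·0+1/4·8.25=2.0625
n=1: y=2.0625, sp=3, e=sp−y=0.9375; I=3.9375, D=e−e_prev=-2.0625; u=3/4·0.9375+1/2·3.9375+3/2·(-2.0625)=-0.421875; next y=-3/10·2.0625+1/4·(-0.421875)≈-0.724219
n=2: y≈-0.724219, sp=3, e=sp−y≈3.724219; I≈7.661719, D=e−e_prev≈2.786719; u=3/4·3.724219+1/2·7.661719+3/2·2.786719≈10.804102; next y=-3/10·(-0.724219)+1/4·10.804102≈2.918291
n=3: y≈2.918291, sp=3, e=sp−y≈0.081709; I≈7.743428, D=e−e_prev≈-3.642510; u=3/4·0.081709+1/2·7.743428+3/2·(-3.642510)≈-1.530769; next y=-3/10·2.918291+1/4·(-1.530769)≈-1.258180
n=4: y≈-1.258180, sp=3, e=sp−y≈4.258180; I≈12.001607, D=e−e_prev≈4.176471; u=3/4·4.258180+1/2·12.001607+3/2·4.176471≈15.459144; next y=-3/10·(-1.258180)+1/4·15.459144≈4.242240
n=5: y≈4.242240, sp=3, e=sp−y≈-1.242240; I≈10.759367, D=e−e_prev≈-5.500419; u=3/4·(-1.242240)+1/2·10.759367+3/2·(-5.500419)≈-3.802625; next y=-3/10·4.242240+1/4·(-3.802625)≈-2.223328
n=6: y≈-2.223328, sp=3, e=sp−y≈5.223328; I≈15.982696, D=e−e_prev≈6.465568; u=3/4·5.223328+1/2·15.982696+3/2·6.465568≈21.607197; next y=-3/10·(-2.223328)+1/4·21.607197≈6.068798
n=7: y≈6.068798, sp=3, e=sp−y≈-3.068798; I≈12.913898, D=e−e_prev≈-8.292126; u=3/4·(-3.068798)+1/2·12.913898+3/2·(-8.292126)≈-8.282838; next y=-3/10·6.068798+1/4·(-8.282838)≈-3.891349
n=8: y≈-3.891349, sp=3, e=sp−y≈6.891349; I≈19.805247, D=e−e_prev≈9.960146; u=3/4·6.891349+1/2·19.805247+3/2·9.960146≈30.011355; next y=-3/10·(-3.891349)+1/4·30.011355≈8.670243
n=9: y≈8.670243, sp=3, e=sp−y≈-5.670243; I≈14.135004, D=e−e_prev≈-12.561592; u=3/4·(-5.670243)+1/2·14.135004+3/2·(-12.561592)≈-16.027569; next y=-3/10·8.670243+1/4·(-16.027569)≈-6.607965
n=10: y≈-6.607965, sp=3, e=sp−y≈9.607965; I≈23.742969, D=e−e_prev≈15.278209; u=3/4·9.607965+1/2·23.742969+3/2·15.278209≈41.994771; next y=-3/10·(-6.607965)+1/4·41.994771≈12.481082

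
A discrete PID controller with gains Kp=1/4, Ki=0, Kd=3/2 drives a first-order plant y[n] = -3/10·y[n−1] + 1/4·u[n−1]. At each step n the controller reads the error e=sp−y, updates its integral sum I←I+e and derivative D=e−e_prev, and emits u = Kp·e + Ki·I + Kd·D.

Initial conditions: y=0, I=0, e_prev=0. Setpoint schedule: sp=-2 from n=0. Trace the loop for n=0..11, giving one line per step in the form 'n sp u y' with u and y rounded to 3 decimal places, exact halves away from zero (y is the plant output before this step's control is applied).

0 -2 -3.500 0.000
1 -2 1.031 -0.875
2 -2 -2.723 0.520
3 -2 1.745 -0.837
4 -2 -2.958 0.687
5 -2 2.186 -0.946
6 -2 -3.371 0.830
7 -2 2.656 -1.092
8 -2 -3.873 0.992
9 -2 3.203 -1.266
10 -2 -4.464 1.180
11 -2 3.843 -1.470

(exact arithmetic carried between steps; '≈' marks a value shown rounded to 6 d.p. or computed from one; I and e_prev carry over from the previous line; the table rounds u and y to 3 d.p., halves away from zero)
n=0: y=0, sp=-2, e=sp−y=-2; I=-2, D=e−e_prev=-2; u=1/4·(-2)+0·(-2)+3/2·(-2)=-3.5; next y=-3/10·0+1/4·(-3.5)=-0.875
n=1: y=-0.875, sp=-2, e=sp−y=-1.125; I=-3.125, D=e−e_prev=0.875; u=1/4·(-1.125)+0·(-3.125)+3/2·0.875=1.03125; next y=-3/10·(-0.875)+1/4·1.03125≈0.520313
n=2: y≈0.520313, sp=-2, e=sp−y≈-2.520313; I≈-5.645313, D=e−e_prev≈-1.395313; u=1/4·(-2.520313)+0·(-5.645313)+3/2·(-1.395313)≈-2.723047; next y=-3/10·0.520313+1/4·(-2.723047)≈-0.836855
n=3: y≈-0.836855, sp=-2, e=sp−y≈-1.163145; I≈-6.808457, D=e−e_prev≈1.357168; u=1/4·(-1.163145)+0·(-6.808457)+3/2·1.357168≈1.744966; next y=-3/10·(-0.836855)+1/4·1.744966≈0.687298
n=4: y≈0.687298, sp=-2, e=sp−y≈-2.687298; I≈-9.495755, D=e−e_prev≈-1.524154; u=1/4·(-2.687298)+0·(-9.495755)+3/2·(-1.524154)≈-2.958055; next y=-3/10·0.687298+1/4·(-2.958055)≈-0.945703
n=5: y≈-0.945703, sp=-2, e=sp−y≈-1.054297; I≈-10.550052, D=e−e_prev≈1.633001; u=1/4·(-1.054297)+0·(-10.550052)+3/2·1.633001≈2.185928; next y=-3/10·(-0.945703)+1/4·2.185928≈0.830193
n=6: y≈0.830193, sp=-2, e=sp−y≈-2.830193; I≈-13.380245, D=e−e_prev≈-1.775896; u=1/4·(-2.830193)+0·(-13.380245)+3/2·(-1.775896)≈-3.371392; next y=-3/10·0.830193+1/4·(-3.371392)≈-1.091906
n=7: y≈-1.091906, sp=-2, e=sp−y≈-0.908094; I≈-14.288339, D=e−e_prev≈1.922099; u=1/4·(-0.908094)+0·(-14.288339)+3/2·1.922099≈2.656125; next y=-3/10·(-1.091906)+1/4·2.656125≈0.991603
n=8: y≈0.991603, sp=-2, e=sp−y≈-2.991603; I≈-17.279942, D=e−e_prev≈-2.083509; u=1/4·(-2.991603)+0·(-17.279942)+3/2·(-2.083509)≈-3.873164; next y=-3/10·0.991603+1/4·(-3.873164)≈-1.265772
n=9: y≈-1.265772, sp=-2, e=sp−y≈-0.734228; I≈-18.014170, D=e−e_prev≈2.257375; u=1/4·(-0.734228)+0·(-18.014170)+3/2·2.257375≈3.202505; next y=-3/10·(-1.265772)+1/4·3.202505≈1.180358
n=10: y≈1.180358, sp=-2, e=sp−y≈-3.180358; I≈-21.194528, D=e−e_prev≈-2.446130; u=1/4·(-3.180358)+0·(-21.194528)+3/2·(-2.446130)≈-4.464284; next y=-3/10·1.180358+1/4·(-4.464284)≈-1.470178
n=11: y≈-1.470178, sp=-2, e=sp−y≈-0.529822; I≈-21.724349, D=e−e_prev≈2.650536; u=1/4·(-0.529822)+0·(-21.724349)+3/2·2.650536≈3.843349; next y=-3/10·(-1.470178)+1/4·3.843349≈1.401891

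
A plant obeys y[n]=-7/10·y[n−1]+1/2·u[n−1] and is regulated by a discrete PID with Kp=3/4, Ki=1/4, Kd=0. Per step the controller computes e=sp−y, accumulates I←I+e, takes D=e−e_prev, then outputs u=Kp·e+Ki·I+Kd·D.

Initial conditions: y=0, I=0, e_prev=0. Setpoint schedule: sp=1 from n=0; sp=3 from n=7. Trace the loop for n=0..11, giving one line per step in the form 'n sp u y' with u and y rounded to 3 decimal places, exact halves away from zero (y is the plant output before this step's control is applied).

0 1 1.000 0.000
1 1 0.750 0.500
2 1 1.350 0.025
3 1 0.961 0.658
4 1 1.684 0.020
5 1 1.122 0.828
6 1 2.011 -0.019
7 3 3.228 1.019
8 3 3.841 0.901
9 3 3.977 1.290
10 3 4.609 1.086
11 3 4.629 1.544

(exact arithmetic carried between steps; '≈' marks a value shown rounded to 6 d.p. or computed from one; I and e_prev carry over from the previous line; the table rounds u and y to 3 d.p., halves away from zero)
n=0: y=0, sp=1, e=sp−y=1; I=1, D=e−e_prev=1; u=3/4·1+1/4·1+0·1=1; next y=-7/10·0+1/2·1=0.5
n=1: y=0.5, sp=1, e=sp−y=0.5; I=1.5, D=e−e_prev=-0.5; u=3/4·0.5+1/4·1.5+0·(-0.5)=0.75; next y=-7/10·0.5+1/2·0.75=0.025
n=2: y=0.025, sp=1, e=sp−y=0.975; I=2.475, D=e−e_prev=0.475; u=3/4·0.975+1/4·2.475+0·0.475=1.35; next y=-7/10·0.025+1/2·1.35=0.6575
n=3: y=0.6575, sp=1, e=sp−y=0.3425; I=2.8175, D=e−e_prev=-0.6325; u=3/4·0.3425+1/4·2.8175+0·(-0.6325)=0.96125; next y=-7/10·0.6575+1/2·0.96125=0.020375
n=4: y=0.020375, sp=1, e=sp−y=0.979625; I=3.797125, D=e−e_prev=0.637125; u=3/4·0.979625+1/4·3.797125+0·0.637125=1.684; next y=-7/10·0.020375+1/2·1.684≈0.827738
n=5: y≈0.827738, sp=1, e=sp−y≈0.172263; I≈3.969388, D=e−e_prev≈-0.807363; u=3/4·0.172263+1/4·3.969388+0·(-0.807363)≈1.121544; next y=-7/10·0.827738+1/2·1.121544≈-0.018644
n=6: y≈-0.018644, sp=1, e=sp−y≈1.018644; I≈4.988032, D=e−e_prev≈0.846382; u=3/4·1.018644+1/4·4.988032+0·0.846382≈2.010991; next y=-7/10·(-0.018644)+1/2·2.010991≈1.018547
n=7: y≈1.018547, sp=3, e=sp−y≈1.981453; I≈6.969485, D=e−e_prev≈0.962809; u=3/4·1.981453+1/4·6.969485+0·0.962809≈3.228461; next y=-7/10·1.018547+1/2·3.228461≈0.901248
n=8: y≈0.901248, sp=3, e=sp−y≈2.098752; I≈9.068237, D=e−e_prev≈0.117299; u=3/4·2.098752+1/4·9.068237+0·0.117299≈3.841123; next y=-7/10·0.901248+1/2·3.841123≈1.289688
n=9: y≈1.289688, sp=3, e=sp−y≈1.710312; I≈10.778549, D=e−e_prev≈-0.388440; u=3/4·1.710312+1/4·10.778549+0·(-0.388440)≈3.977371; next y=-7/10·1.289688+1/2·3.977371≈1.085904
n=10: y≈1.085904, sp=3, e=sp−y≈1.914096; I≈12.692645, D=e−e_prev≈0.203784; u=3/4·1.914096+1/4·12.692645+0·0.203784≈4.608733; next y=-7/10·1.085904+1/2·4.608733≈1.544234
n=11: y≈1.544234, sp=3, e=sp−y≈1.455766; I≈14.148411, D=e−e_prev≈-0.458330; u=3/4·1.455766+1/4·14.148411+0·(-0.458330)≈4.628927; next y=-7/10·1.544234+1/2·4.628927≈1.233500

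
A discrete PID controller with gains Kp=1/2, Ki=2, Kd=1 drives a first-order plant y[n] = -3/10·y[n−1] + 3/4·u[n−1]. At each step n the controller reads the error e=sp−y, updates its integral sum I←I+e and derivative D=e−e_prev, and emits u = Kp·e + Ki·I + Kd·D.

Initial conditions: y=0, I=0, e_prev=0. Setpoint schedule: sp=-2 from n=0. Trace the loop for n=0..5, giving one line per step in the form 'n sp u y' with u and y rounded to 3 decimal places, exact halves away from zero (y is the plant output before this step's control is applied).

(exact arithmetic carried between steps; '≈' marks a value shown rounded to 6 d.p. or computed from one; I and e_prev carry over from the previous line; the table rounds u and y to 3 d.p., halves away from zero)
n=0: y=0, sp=-2, e=sp−y=-2; I=-2, D=e−e_prev=-2; u=1/2·(-2)+2·(-2)+1·(-2)=-7; next y=-3/10·0+3/4·(-7)=-5.25
n=1: y=-5.25, sp=-2, e=sp−y=3.25; I=1.25, D=e−e_prev=5.25; u=1/2·3.25+2·1.25+1·5.25=9.375; next y=-3/10·(-5.25)+3/4·9.375=8.60625
n=2: y=8.60625, sp=-2, e=sp−y=-10.60625; I=-9.35625, D=e−e_prev=-13.85625; u=1/2·(-10.60625)+2·(-9.35625)+1·(-13.85625)=-37.871875; next y=-3/10·8.60625+3/4·(-37.871875)≈-30.985781
n=3: y≈-30.985781, sp=-2, e=sp−y≈28.985781; I≈19.629531, D=e−e_prev≈39.592031; u=1/2·28.985781+2·19.629531+1·39.592031≈93.343984; next y=-3/10·(-30.985781)+3/4·93.343984≈79.303723
n=4: y≈79.303723, sp=-2, e=sp−y≈-81.303723; I≈-61.674191, D=e−e_prev≈-110.289504; u=1/2·(-81.303723)+2·(-61.674191)+1·(-110.289504)≈-274.289748; next y=-3/10·79.303723+3/4·(-274.289748)≈-229.508428
n=5: y≈-229.508428, sp=-2, e=sp−y≈227.508428; I≈165.834236, D=e−e_prev≈308.812150; u=1/2·227.508428+2·165.834236+1·308.812150≈754.234837; next y=-3/10·(-229.508428)+3/4·754.234837≈634.528656

0 -2 -7.000 0.000
1 -2 9.375 -5.250
2 -2 -37.872 8.606
3 -2 93.344 -30.986
4 -2 -274.290 79.304
5 -2 754.235 -229.508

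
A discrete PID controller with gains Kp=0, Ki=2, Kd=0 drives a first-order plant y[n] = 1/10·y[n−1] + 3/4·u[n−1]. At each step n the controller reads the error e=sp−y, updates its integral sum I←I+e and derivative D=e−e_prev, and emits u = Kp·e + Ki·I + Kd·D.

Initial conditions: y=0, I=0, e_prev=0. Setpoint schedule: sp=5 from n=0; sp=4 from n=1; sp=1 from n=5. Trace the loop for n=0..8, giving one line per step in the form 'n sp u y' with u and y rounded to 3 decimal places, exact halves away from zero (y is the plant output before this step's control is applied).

0 5 10.000 0.000
1 4 3.000 7.500
2 4 5.000 3.000
3 4 4.900 4.050
4 4 4.740 4.080
5 1 -1.186 3.963
6 1 1.800 -0.493
7 1 1.198 1.301
8 1 1.141 1.029

(exact arithmetic carried between steps; '≈' marks a value shown rounded to 6 d.p. or computed from one; I and e_prev carry over from the previous line; the table rounds u and y to 3 d.p., halves away from zero)
n=0: y=0, sp=5, e=sp−y=5; I=5, D=e−e_prev=5; u=0·5+2·5+0·5=10; next y=1/10·0+3/4·10=7.5
n=1: y=7.5, sp=4, e=sp−y=-3.5; I=1.5, D=e−e_prev=-8.5; u=0·(-3.5)+2·1.5+0·(-8.5)=3; next y=1/10·7.5+3/4·3=3
n=2: y=3, sp=4, e=sp−y=1; I=2.5, D=e−e_prev=4.5; u=0·1+2·2.5+0·4.5=5; next y=1/10·3+3/4·5=4.05
n=3: y=4.05, sp=4, e=sp−y=-0.05; I=2.45, D=e−e_prev=-1.05; u=0·(-0.05)+2·2.45+0·(-1.05)=4.9; next y=1/10·4.05+3/4·4.9=4.08
n=4: y=4.08, sp=4, e=sp−y=-0.08; I=2.37, D=e−e_prev=-0.03; u=0·(-0.08)+2·2.37+0·(-0.03)=4.74; next y=1/10·4.08+3/4·4.74=3.963
n=5: y=3.963, sp=1, e=sp−y=-2.963; I=-0.593, D=e−e_prev=-2.883; u=0·(-2.963)+2·(-0.593)+0·(-2.883)=-1.186; next y=1/10·3.963+3/4·(-1.186)=-0.4932
n=6: y=-0.4932, sp=1, e=sp−y=1.4932; I=0.9002, D=e−e_prev=4.4562; u=0·1.4932+2·0.9002+0·4.4562=1.8004; next y=1/10·(-0.4932)+3/4·1.8004=1.30098
n=7: y=1.30098, sp=1, e=sp−y=-0.30098; I=0.59922, D=e−e_prev=-1.79418; u=0·(-0.30098)+2·0.59922+0·(-1.79418)=1.19844; next y=1/10·1.30098+3/4·1.19844=1.028928
n=8: y=1.028928, sp=1, e=sp−y=-0.028928; I=0.570292, D=e−e_prev=0.272052; u=0·(-0.028928)+2·0.570292+0·0.272052=1.140584; next y=1/10·1.028928+3/4·1.140584≈0.958331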